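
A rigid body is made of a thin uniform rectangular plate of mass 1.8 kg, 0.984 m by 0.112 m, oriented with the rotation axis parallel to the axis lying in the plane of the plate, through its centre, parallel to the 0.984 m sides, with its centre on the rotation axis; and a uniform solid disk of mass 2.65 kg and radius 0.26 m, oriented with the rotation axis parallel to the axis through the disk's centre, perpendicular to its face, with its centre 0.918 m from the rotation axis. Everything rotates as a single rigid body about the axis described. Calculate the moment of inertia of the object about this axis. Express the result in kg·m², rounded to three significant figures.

2.32

Rectangular plate: I_cm = (1/12)Mb² = (1/12)(1.8)(0.112)² = 0.0018816 kg·m²; axis through the centre, so I = 0.0018816 kg·m².
Solid disk: I_cm = (1/2)MR² = (1/2)(2.65)(0.26)² = 0.08957 kg·m²; centre at d = 0.918 m, so the parallel axis theorem gives I = 0.08957 + (2.65)(0.918)² = 2.3228 kg·m².
Total I = 0.0018816 + 2.3228 = 2.3247 kg·m².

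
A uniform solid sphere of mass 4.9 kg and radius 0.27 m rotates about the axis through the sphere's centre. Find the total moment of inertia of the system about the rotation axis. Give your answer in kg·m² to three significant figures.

I_cm = (2/5)MR² = (2/5)(4.9)(0.27)² = 0.14288 kg·m²; axis through the centre, so I = 0.14288 kg·m².

0.143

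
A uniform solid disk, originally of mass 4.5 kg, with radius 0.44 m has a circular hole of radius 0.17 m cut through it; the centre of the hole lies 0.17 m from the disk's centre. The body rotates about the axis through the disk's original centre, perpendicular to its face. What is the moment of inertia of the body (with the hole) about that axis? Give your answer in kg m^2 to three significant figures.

0.406

Unpierced body about its centre: I₀ = (1/2)MR² = (1/2)(4.5)(0.44)² = 0.4356 kg m^2.
The removed disk has mass m = M·(r/R)² = (4.5)(0.17/0.44)² = 0.67175 kg (same uniform areal density).
Its moment of inertia about the rotation axis (parallel-axis theorem): I_hole = (1/2)mr² + md² = (1/2)(0.67175)(0.17)² + (0.67175)(0.17)² = 0.02912 kg m^2.
Treating the hole as negative mass, I = I₀ − I_hole = 0.4356 − 0.02912 = 0.40648 kg m^2.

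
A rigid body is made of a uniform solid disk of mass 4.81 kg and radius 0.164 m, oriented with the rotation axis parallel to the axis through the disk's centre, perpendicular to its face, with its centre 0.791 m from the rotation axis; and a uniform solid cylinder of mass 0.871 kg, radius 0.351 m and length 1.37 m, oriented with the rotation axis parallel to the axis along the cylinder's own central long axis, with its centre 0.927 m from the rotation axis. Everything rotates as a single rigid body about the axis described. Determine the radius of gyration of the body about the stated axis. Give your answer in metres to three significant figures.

0.826

Solid disk: I_cm = (1/2)MR² = (1/2)(4.81)(0.164)² = 0.064685 kg m²; centre at d = 0.791 m, so the parallel axis theorem gives I = 0.064685 + (4.81)(0.791)² = 3.0742 kg m².
Solid cylinder: I_cm = (1/2)MR² = (1/2)(0.871)(0.351)² = 0.053654 kg m²; centre at d = 0.927 m, so the parallel axis theorem gives I = 0.053654 + (0.871)(0.927)² = 0.80213 kg m².
Total I = 3.8763 kg m²; total mass M = 5.681 kg.
k = √(I/M) = √(3.8763/5.681) = 0.82604 m.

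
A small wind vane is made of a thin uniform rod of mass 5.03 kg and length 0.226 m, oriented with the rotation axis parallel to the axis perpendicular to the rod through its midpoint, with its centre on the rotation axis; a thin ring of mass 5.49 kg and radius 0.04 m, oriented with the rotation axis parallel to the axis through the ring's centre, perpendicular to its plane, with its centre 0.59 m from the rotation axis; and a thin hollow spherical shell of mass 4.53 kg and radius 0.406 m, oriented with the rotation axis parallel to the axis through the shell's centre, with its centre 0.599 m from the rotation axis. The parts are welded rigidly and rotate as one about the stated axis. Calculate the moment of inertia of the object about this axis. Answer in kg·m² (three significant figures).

4.06

Thin rod: I_cm = (1/12)ML² = (1/12)(5.03)(0.226)² = 0.021409 kg·m²; axis through the centre, so I = 0.021409 kg·m².
Thin ring: I_cm = MR² = (5.49)(0.04)² = 0.008784 kg·m²; centre at d = 0.59 m, so I = I_cm + Md² gives I = 0.008784 + (5.49)(0.59)² = 1.9199 kg·m².
Spherical shell: I_cm = (2/3)MR² = (2/3)(4.53)(0.406)² = 0.4978 kg·m²; centre at d = 0.599 m, so I = I_cm + Md² gives I = 0.4978 + (4.53)(0.599)² = 2.1232 kg·m².
Total I = 0.021409 + 1.9199 + 2.1232 = 4.0644 kg·m².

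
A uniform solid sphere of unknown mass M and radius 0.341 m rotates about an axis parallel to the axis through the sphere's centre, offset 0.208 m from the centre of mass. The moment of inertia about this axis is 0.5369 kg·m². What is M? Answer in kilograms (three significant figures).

I = I_cm + Md² = (2/5)MR² + Md² = M·[0.4·(0.341)² + (0.208)²] = M·0.089776.
So M = 0.5369 / 0.089776 = 5.9804 kg.

5.98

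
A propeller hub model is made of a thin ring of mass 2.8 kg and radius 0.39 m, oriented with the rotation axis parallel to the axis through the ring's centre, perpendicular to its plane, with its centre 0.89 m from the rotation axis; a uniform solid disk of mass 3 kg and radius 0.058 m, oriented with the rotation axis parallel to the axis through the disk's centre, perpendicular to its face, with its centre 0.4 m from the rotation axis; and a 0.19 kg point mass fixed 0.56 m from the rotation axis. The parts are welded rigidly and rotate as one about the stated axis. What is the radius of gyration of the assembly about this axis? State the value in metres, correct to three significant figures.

0.730

Thin ring: I_cm = MR² = (2.8)(0.39)² = 0.42588 kg m^2; centre at d = 0.89 m, so the parallel axis theorem gives I = 0.42588 + (2.8)(0.89)² = 2.6438 kg m^2.
Solid disk: I_cm = (1/2)MR² = (1/2)(3)(0.058)² = 0.005046 kg m^2; centre at d = 0.4 m, so the parallel axis theorem gives I = 0.005046 + (3)(0.4)² = 0.48505 kg m^2.
Point mass: I_cm = 0; centre at d = 0.56 m, so the parallel axis theorem gives I = 0 + (0.19)(0.56)² = 0.059584 kg m^2.
Total I = 3.1884 kg m^2; total mass M = 5.99 kg.
k = √(I/M) = √(3.1884/5.99) = 0.72958 m.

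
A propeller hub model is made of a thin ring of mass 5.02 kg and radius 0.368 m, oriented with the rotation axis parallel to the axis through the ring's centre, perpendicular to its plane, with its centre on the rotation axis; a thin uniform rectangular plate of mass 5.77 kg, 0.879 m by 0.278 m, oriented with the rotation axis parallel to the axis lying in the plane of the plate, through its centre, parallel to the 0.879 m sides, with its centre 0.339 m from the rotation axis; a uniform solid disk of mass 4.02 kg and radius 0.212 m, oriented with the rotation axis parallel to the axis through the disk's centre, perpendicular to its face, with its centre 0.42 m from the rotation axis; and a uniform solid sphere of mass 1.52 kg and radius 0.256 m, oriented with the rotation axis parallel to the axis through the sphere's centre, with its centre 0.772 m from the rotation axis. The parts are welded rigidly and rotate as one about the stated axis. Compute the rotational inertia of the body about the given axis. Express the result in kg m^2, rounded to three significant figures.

Thin ring: I_cm = MR² = (5.02)(0.368)² = 0.67983 kg m^2; axis through the centre, so I = 0.67983 kg m^2.
Rectangular plate: I_cm = (1/12)Mb² = (1/12)(5.77)(0.278)² = 0.037161 kg m^2; centre at d = 0.339 m, so I = I_cm + Md² gives I = 0.037161 + (5.77)(0.339)² = 0.70025 kg m^2.
Solid disk: I_cm = (1/2)MR² = (1/2)(4.02)(0.212)² = 0.090337 kg m^2; centre at d = 0.42 m, so I = I_cm + Md² gives I = 0.090337 + (4.02)(0.42)² = 0.79947 kg m^2.
Solid sphere: I_cm = (2/5)MR² = (2/5)(1.52)(0.256)² = 0.039846 kg m^2; centre at d = 0.772 m, so I = I_cm + Md² gives I = 0.039846 + (1.52)(0.772)² = 0.94574 kg m^2.
Total I = 0.67983 + 0.70025 + 0.79947 + 0.94574 = 3.1253 kg m^2.

3.13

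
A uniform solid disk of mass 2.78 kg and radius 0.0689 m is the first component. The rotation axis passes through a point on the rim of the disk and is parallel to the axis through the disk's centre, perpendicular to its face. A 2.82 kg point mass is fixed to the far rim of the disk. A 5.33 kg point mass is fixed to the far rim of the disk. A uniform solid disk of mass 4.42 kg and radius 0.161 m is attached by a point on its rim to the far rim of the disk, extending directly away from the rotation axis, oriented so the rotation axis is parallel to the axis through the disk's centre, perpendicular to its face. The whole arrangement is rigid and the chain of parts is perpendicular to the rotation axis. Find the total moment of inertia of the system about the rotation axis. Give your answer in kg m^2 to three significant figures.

0.626

Solid disk: I_cm = (1/2)MR² = (1/2)(2.78)(0.0689)² = 0.0065986 kg m^2; centre at d = 0.0689 m, so I = I_cm + Md² gives I = 0.0065986 + (2.78)(0.0689)² = 0.019796 kg m^2.
Point mass: I_cm = 0; centre at d = 0.0689 + 0.0689 = 0.1378 m, so I = I_cm + Md² gives I = 0 + (2.82)(0.1378)² = 0.053549 kg m^2.
Point mass: I_cm = 0; centre at d = 0.0689 + 0.0689 = 0.1378 m, so I = I_cm + Md² gives I = 0 + (5.33)(0.1378)² = 0.10121 kg m^2.
Solid disk: I_cm = (1/2)MR² = (1/2)(4.42)(0.161)² = 0.057285 kg m^2; centre at d = 0.0689 + 0.0689 + 0.161 = 0.2988 m, so I = I_cm + Md² gives I = 0.057285 + (4.42)(0.2988)² = 0.45191 kg m^2.
Total I = 0.019796 + 0.053549 + 0.10121 + 0.45191 = 0.62646 kg m^2.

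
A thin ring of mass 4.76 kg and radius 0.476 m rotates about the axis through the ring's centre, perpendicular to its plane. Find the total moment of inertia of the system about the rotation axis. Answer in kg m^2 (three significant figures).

I_cm = MR² = (4.76)(0.476)² = 1.0785 kg m^2; axis through the centre, so I = 1.0785 kg m^2.

1.08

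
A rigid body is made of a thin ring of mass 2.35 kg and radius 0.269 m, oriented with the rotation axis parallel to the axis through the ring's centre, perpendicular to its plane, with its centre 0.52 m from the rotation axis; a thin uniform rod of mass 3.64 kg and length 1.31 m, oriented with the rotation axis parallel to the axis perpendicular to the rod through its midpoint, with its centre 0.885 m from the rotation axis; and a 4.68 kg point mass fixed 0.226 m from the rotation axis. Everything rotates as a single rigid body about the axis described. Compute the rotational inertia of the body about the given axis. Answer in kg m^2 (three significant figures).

4.42

Thin ring: I_cm = MR² = (2.35)(0.269)² = 0.17005 kg m^2; centre at d = 0.52 m, so the parallel axis theorem gives I = 0.17005 + (2.35)(0.52)² = 0.80549 kg m^2.
Thin rod: I_cm = (1/12)ML² = (1/12)(3.64)(1.31)² = 0.52055 kg m^2; centre at d = 0.885 m, so the parallel axis theorem gives I = 0.52055 + (3.64)(0.885)² = 3.3715 kg m^2.
Point mass: I_cm = 0; centre at d = 0.226 m, so the parallel axis theorem gives I = 0 + (4.68)(0.226)² = 0.23904 kg m^2.
Total I = 0.80549 + 3.3715 + 0.23904 = 4.416 kg m^2.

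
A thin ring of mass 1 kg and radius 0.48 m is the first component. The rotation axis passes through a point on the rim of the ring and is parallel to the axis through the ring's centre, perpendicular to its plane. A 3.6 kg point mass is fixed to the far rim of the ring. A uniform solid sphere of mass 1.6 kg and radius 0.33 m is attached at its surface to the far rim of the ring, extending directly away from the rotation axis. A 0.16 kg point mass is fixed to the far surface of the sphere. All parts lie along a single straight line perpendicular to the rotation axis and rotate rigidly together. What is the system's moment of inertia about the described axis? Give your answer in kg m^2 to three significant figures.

6.93

Thin ring: I_cm = MR² = (1)(0.48)² = 0.2304 kg m^2; centre at d = 0.48 m, so the parallel axis theorem gives I = 0.2304 + (1)(0.48)² = 0.4608 kg m^2.
Point mass: I_cm = 0; centre at d = 0.48 + 0.48 = 0.96 m, so the parallel axis theorem gives I = 0 + (3.6)(0.96)² = 3.3178 kg m^2.
Solid sphere: I_cm = (2/5)MR² = (2/5)(1.6)(0.33)² = 0.069696 kg m^2; centre at d = 0.48 + 0.48 + 0.33 = 1.29 m, so the parallel axis theorem gives I = 0.069696 + (1.6)(1.29)² = 2.7323 kg m^2.
Point mass: I_cm = 0; centre at d = 0.48 + 0.48 + 0.33 + 0.33 = 1.62 m, so the parallel axis theorem gives I = 0 + (0.16)(1.62)² = 0.4199 kg m^2.
Total I = 0.4608 + 3.3178 + 2.7323 + 0.4199 = 6.9307 kg m^2.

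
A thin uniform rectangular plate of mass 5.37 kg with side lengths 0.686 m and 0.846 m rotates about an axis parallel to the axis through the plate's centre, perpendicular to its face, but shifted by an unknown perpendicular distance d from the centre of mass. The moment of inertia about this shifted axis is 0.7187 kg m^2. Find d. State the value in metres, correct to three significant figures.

0.187

About the centre-of-mass axis, I_cm = (1/12)M(a²+b²) = (1/12)(5.37)[(0.686)² + (0.846)²] = 0.53087 kg m^2.
Parallel axis theorem: I = I_cm + Md², so Md² = 0.7187 − 0.53087 = 0.18783 kg m^2.
d = √(0.18783 / 5.37) = 0.18702 m.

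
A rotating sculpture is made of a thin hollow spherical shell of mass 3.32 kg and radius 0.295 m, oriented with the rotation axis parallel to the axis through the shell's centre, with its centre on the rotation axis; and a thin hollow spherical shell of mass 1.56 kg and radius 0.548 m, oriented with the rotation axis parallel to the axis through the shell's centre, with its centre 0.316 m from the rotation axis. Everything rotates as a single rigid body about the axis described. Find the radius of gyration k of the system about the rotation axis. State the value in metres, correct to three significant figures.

Spherical shell: I_cm = (2/3)MR² = (2/3)(3.32)(0.295)² = 0.19262 kg·m²; axis through the centre, so I = 0.19262 kg·m².
Spherical shell: I_cm = (2/3)MR² = (2/3)(1.56)(0.548)² = 0.31232 kg·m²; centre at d = 0.316 m, so I = I_cm + Md² gives I = 0.31232 + (1.56)(0.316)² = 0.46809 kg·m².
Total I = 0.66071 kg·m²; total mass M = 4.88 kg.
k = √(I/M) = √(0.66071/4.88) = 0.36795 m.

0.368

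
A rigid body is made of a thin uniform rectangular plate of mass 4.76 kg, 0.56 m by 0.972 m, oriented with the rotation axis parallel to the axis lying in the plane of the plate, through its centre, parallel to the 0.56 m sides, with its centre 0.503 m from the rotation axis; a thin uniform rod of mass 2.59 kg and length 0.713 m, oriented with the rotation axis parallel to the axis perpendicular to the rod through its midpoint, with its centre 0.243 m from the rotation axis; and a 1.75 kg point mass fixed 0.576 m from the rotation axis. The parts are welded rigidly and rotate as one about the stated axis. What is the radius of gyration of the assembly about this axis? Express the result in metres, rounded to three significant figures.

0.516

Rectangular plate: I_cm = (1/12)Mb² = (1/12)(4.76)(0.972)² = 0.37476 kg m²; centre at d = 0.503 m, so I = I_cm + Md² gives I = 0.37476 + (4.76)(0.503)² = 1.5791 kg m².
Thin rod: I_cm = (1/12)ML² = (1/12)(2.59)(0.713)² = 0.10972 kg m²; centre at d = 0.243 m, so I = I_cm + Md² gives I = 0.10972 + (2.59)(0.243)² = 0.26266 kg m².
Point mass: I_cm = 0; centre at d = 0.576 m, so I = I_cm + Md² gives I = 0 + (1.75)(0.576)² = 0.58061 kg m².
Total I = 2.4224 kg m²; total mass M = 9.1 kg.
k = √(I/M) = √(2.4224/9.1) = 0.51594 m.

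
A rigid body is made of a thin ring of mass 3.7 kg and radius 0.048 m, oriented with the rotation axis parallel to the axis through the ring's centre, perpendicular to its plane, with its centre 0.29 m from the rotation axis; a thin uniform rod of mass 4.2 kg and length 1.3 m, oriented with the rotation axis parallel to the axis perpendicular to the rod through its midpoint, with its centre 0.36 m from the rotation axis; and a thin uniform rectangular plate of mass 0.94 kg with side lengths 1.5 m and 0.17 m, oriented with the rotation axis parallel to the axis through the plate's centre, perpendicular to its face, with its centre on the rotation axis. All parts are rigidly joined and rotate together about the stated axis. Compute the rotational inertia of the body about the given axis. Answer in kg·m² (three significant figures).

1.63

Thin ring: I_cm = MR² = (3.7)(0.048)² = 0.0085248 kg·m²; centre at d = 0.29 m, so the parallel axis theorem gives I = 0.0085248 + (3.7)(0.29)² = 0.31969 kg·m².
Thin rod: I_cm = (1/12)ML² = (1/12)(4.2)(1.3)² = 0.5915 kg·m²; centre at d = 0.36 m, so the parallel axis theorem gives I = 0.5915 + (4.2)(0.36)² = 1.1358 kg·m².
Rectangular plate: I_cm = (1/12)M(a²+b²) = (1/12)(0.94)[(1.5)² + (0.17)²] = 0.17851 kg·m²; axis through the centre, so I = 0.17851 kg·m².
Total I = 0.31969 + 1.1358 + 0.17851 = 1.634 kg·m².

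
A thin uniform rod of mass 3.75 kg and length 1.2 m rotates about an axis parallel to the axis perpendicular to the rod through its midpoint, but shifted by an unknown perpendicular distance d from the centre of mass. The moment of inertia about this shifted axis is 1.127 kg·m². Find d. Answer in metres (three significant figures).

About the centre-of-mass axis, I_cm = (1/12)ML² = (1/12)(3.75)(1.2)² = 0.45 kg·m².
Parallel axis theorem: I = I_cm + Md², so Md² = 1.127 − 0.45 = 0.677 kg·m².
d = √(0.677 / 3.75) = 0.42489 m.

0.425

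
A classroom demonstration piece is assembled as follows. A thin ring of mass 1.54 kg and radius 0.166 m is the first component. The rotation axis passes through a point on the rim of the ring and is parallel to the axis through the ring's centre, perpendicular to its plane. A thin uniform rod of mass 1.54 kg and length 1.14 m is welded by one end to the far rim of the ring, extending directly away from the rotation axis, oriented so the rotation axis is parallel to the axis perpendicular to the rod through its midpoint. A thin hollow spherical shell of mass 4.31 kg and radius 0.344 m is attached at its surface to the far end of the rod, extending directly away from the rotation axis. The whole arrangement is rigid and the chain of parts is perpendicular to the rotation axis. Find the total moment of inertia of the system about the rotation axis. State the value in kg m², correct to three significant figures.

Thin ring: I_cm = MR² = (1.54)(0.166)² = 0.042436 kg m²; centre at d = 0.166 m, so the parallel axis theorem gives I = 0.042436 + (1.54)(0.166)² = 0.084872 kg m².
Thin rod: I_cm = (1/12)ML² = (1/12)(1.54)(1.14)² = 0.16678 kg m²; centre at d = 0.166 + 0.166 + 0.57 = 0.902 m, so the parallel axis theorem gives I = 0.16678 + (1.54)(0.902)² = 1.4197 kg m².
Spherical shell: I_cm = (2/3)MR² = (2/3)(4.31)(0.344)² = 0.34002 kg m²; centre at d = 0.166 + 0.166 + 0.57 + 0.57 + 0.344 = 1.816 m, so the parallel axis theorem gives I = 0.34002 + (4.31)(1.816)² = 14.554 kg m².
Total I = 0.084872 + 1.4197 + 14.554 = 16.058 kg m².

16.1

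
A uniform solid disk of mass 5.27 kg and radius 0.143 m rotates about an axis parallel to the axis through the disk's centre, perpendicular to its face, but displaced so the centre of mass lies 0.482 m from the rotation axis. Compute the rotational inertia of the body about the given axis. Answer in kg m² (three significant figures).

I_cm = (1/2)MR² = (1/2)(5.27)(0.143)² = 0.053883 kg m²; centre at d = 0.482 m, so I = I_cm + Md² gives I = 0.053883 + (5.27)(0.482)² = 1.2782 kg m².

1.28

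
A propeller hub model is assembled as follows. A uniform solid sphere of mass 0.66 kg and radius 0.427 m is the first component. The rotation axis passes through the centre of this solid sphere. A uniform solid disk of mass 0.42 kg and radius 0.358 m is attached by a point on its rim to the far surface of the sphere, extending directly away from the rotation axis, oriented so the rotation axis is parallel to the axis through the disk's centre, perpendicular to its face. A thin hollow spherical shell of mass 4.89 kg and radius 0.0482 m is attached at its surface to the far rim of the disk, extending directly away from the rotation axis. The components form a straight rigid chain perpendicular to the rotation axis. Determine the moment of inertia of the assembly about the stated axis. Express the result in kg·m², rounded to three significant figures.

7.28

Solid sphere: I_cm = (2/5)MR² = (2/5)(0.66)(0.427)² = 0.048135 kg·m²; axis through the centre, so I = 0.048135 kg·m².
Solid disk: I_cm = (1/2)MR² = (1/2)(0.42)(0.358)² = 0.026914 kg·m²; centre at d = 0.427 + 0.358 = 0.785 m, so I = I_cm + Md² gives I = 0.026914 + (0.42)(0.785)² = 0.28573 kg·m².
Spherical shell: I_cm = (2/3)MR² = (2/3)(4.89)(0.0482)² = 0.0075738 kg·m²; centre at d = 0.427 + 0.358 + 0.358 + 0.0482 = 1.1912 m, so I = I_cm + Md² gives I = 0.0075738 + (4.89)(1.1912)² = 6.9463 kg·m².
Total I = 0.048135 + 0.28573 + 6.9463 = 7.2801 kg·m².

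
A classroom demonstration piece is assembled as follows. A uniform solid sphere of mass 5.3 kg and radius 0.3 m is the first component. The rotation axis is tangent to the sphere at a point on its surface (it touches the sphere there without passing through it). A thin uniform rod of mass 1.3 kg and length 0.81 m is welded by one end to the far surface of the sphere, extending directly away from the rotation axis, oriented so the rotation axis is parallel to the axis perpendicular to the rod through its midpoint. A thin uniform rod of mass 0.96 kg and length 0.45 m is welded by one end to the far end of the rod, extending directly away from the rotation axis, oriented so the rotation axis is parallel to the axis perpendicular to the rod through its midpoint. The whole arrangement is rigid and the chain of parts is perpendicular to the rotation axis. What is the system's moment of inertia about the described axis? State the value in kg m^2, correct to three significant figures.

4.63

Solid sphere: I_cm = (2/5)MR² = (2/5)(5.3)(0.3)² = 0.1908 kg m^2; centre at d = 0.3 m, so I = I_cm + Md² gives I = 0.1908 + (5.3)(0.3)² = 0.6678 kg m^2.
Thin rod: I_cm = (1/12)ML² = (1/12)(1.3)(0.81)² = 0.071078 kg m^2; centre at d = 0.3 + 0.3 + 0.405 = 1.005 m, so I = I_cm + Md² gives I = 0.071078 + (1.3)(1.005)² = 1.3841 kg m^2.
Thin rod: I_cm = (1/12)ML² = (1/12)(0.96)(0.45)² = 0.0162 kg m^2; centre at d = 0.3 + 0.3 + 0.405 + 0.405 + 0.225 = 1.635 m, so I = I_cm + Md² gives I = 0.0162 + (0.96)(1.635)² = 2.5825 kg m^2.
Total I = 0.6678 + 1.3841 + 2.5825 = 4.6344 kg m^2.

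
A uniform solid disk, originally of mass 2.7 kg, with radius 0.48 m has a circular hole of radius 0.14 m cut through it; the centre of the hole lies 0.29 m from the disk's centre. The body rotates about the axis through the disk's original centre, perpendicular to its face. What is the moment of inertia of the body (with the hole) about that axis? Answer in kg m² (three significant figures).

Unpierced body about its centre: I₀ = (1/2)MR² = (1/2)(2.7)(0.48)² = 0.31104 kg m².
The removed disk has mass m = M·(r/R)² = (2.7)(0.14/0.48)² = 0.22969 kg (same uniform areal density).
Its moment of inertia about the rotation axis (parallel-axis theorem): I_hole = (1/2)mr² + md² = (1/2)(0.22969)(0.14)² + (0.22969)(0.29)² = 0.021568 kg m².
Treating the hole as negative mass, I = I₀ − I_hole = 0.31104 − 0.021568 = 0.28947 kg m².

0.289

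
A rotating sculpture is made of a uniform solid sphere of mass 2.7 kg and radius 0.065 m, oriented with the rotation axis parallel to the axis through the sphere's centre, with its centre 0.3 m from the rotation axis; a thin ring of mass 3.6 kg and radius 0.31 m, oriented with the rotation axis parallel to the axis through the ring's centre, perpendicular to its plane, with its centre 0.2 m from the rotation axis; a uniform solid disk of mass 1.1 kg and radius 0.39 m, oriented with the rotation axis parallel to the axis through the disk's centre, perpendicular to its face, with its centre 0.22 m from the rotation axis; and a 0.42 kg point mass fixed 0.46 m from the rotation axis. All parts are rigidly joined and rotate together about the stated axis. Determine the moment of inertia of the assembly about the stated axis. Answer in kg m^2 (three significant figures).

Solid sphere: I_cm = (2/5)MR² = (2/5)(2.7)(0.065)² = 0.004563 kg m^2; centre at d = 0.3 m, so I = I_cm + Md² gives I = 0.004563 + (2.7)(0.3)² = 0.24756 kg m^2.
Thin ring: I_cm = MR² = (3.6)(0.31)² = 0.34596 kg m^2; centre at d = 0.2 m, so I = I_cm + Md² gives I = 0.34596 + (3.6)(0.2)² = 0.48996 kg m^2.
Solid disk: I_cm = (1/2)MR² = (1/2)(1.1)(0.39)² = 0.083655 kg m^2; centre at d = 0.22 m, so I = I_cm + Md² gives I = 0.083655 + (1.1)(0.22)² = 0.1369 kg m^2.
Point mass: I_cm = 0; centre at d = 0.46 m, so I = I_cm + Md² gives I = 0 + (0.42)(0.46)² = 0.088872 kg m^2.
Total I = 0.24756 + 0.48996 + 0.1369 + 0.088872 = 0.96329 kg m^2.

0.963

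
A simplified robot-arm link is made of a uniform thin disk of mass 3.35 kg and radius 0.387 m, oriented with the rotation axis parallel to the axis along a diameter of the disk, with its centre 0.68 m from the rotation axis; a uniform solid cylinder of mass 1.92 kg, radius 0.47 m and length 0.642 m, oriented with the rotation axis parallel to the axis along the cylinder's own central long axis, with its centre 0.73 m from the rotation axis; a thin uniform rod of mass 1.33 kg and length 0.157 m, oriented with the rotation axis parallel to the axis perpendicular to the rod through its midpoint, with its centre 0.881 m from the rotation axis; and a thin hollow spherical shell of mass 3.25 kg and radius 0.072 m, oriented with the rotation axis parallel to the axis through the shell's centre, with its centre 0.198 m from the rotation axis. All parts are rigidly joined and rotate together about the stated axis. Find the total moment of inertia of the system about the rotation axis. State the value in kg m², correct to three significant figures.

4.08

Thin disk: I_cm = (1/4)MR² = (1/4)(3.35)(0.387)² = 0.12543 kg m²; centre at d = 0.68 m, so the parallel axis theorem gives I = 0.12543 + (3.35)(0.68)² = 1.6745 kg m².
Solid cylinder: I_cm = (1/2)MR² = (1/2)(1.92)(0.47)² = 0.21206 kg m²; centre at d = 0.73 m, so the parallel axis theorem gives I = 0.21206 + (1.92)(0.73)² = 1.2352 kg m².
Thin rod: I_cm = (1/12)ML² = (1/12)(1.33)(0.157)² = 0.0027319 kg m²; centre at d = 0.881 m, so the parallel axis theorem gives I = 0.0027319 + (1.33)(0.881)² = 1.035 kg m².
Spherical shell: I_cm = (2/3)MR² = (2/3)(3.25)(0.072)² = 0.011232 kg m²; centre at d = 0.198 m, so the parallel axis theorem gives I = 0.011232 + (3.25)(0.198)² = 0.13864 kg m².
Total I = 1.6745 + 1.2352 + 1.035 + 0.13864 = 4.0834 kg m².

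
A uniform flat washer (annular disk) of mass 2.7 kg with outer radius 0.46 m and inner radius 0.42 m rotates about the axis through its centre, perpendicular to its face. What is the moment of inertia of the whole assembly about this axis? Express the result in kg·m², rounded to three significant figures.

0.524

I_cm = (1/2)M(R²+r²) = (1/2)(2.7)[(0.46)² + (0.42)²] = 0.5238 kg·m²; axis through the centre, so I = 0.5238 kg·m².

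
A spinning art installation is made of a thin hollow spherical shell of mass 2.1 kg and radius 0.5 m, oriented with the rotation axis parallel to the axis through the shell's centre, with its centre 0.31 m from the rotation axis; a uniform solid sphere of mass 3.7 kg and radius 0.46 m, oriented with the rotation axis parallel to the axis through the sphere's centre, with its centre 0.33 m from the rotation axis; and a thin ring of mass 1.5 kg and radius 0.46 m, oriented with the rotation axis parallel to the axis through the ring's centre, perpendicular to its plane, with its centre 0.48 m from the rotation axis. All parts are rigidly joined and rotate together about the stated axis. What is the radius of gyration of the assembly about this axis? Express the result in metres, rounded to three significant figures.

Spherical shell: I_cm = (2/3)MR² = (2/3)(2.1)(0.5)² = 0.35 kg m^2; centre at d = 0.31 m, so I = I_cm + Md² gives I = 0.35 + (2.1)(0.31)² = 0.55181 kg m^2.
Solid sphere: I_cm = (2/5)MR² = (2/5)(3.7)(0.46)² = 0.31317 kg m^2; centre at d = 0.33 m, so I = I_cm + Md² gives I = 0.31317 + (3.7)(0.33)² = 0.7161 kg m^2.
Thin ring: I_cm = MR² = (1.5)(0.46)² = 0.3174 kg m^2; centre at d = 0.48 m, so I = I_cm + Md² gives I = 0.3174 + (1.5)(0.48)² = 0.663 kg m^2.
Total I = 1.9309 kg m^2; total mass M = 7.3 kg.
k = √(I/M) = √(1.9309/7.3) = 0.5143 m.

0.514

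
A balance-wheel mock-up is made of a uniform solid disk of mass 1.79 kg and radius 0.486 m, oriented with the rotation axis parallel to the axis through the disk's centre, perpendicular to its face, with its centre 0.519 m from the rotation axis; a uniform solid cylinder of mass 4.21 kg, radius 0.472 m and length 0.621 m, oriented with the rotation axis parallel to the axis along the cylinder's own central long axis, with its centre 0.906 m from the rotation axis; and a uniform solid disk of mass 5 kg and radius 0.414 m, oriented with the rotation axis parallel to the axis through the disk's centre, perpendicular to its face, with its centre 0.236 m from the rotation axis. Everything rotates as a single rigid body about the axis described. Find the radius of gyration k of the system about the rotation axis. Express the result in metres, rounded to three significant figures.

0.696

Solid disk: I_cm = (1/2)MR² = (1/2)(1.79)(0.486)² = 0.2114 kg m^2; centre at d = 0.519 m, so the parallel axis theorem gives I = 0.2114 + (1.79)(0.519)² = 0.69355 kg m^2.
Solid cylinder: I_cm = (1/2)MR² = (1/2)(4.21)(0.472)² = 0.46896 kg m^2; centre at d = 0.906 m, so the parallel axis theorem gives I = 0.46896 + (4.21)(0.906)² = 3.9247 kg m^2.
Solid disk: I_cm = (1/2)MR² = (1/2)(5)(0.414)² = 0.42849 kg m^2; centre at d = 0.236 m, so the parallel axis theorem gives I = 0.42849 + (5)(0.236)² = 0.70697 kg m^2.
Total I = 5.3252 kg m^2; total mass M = 11 kg.
k = √(I/M) = √(5.3252/11) = 0.69578 m.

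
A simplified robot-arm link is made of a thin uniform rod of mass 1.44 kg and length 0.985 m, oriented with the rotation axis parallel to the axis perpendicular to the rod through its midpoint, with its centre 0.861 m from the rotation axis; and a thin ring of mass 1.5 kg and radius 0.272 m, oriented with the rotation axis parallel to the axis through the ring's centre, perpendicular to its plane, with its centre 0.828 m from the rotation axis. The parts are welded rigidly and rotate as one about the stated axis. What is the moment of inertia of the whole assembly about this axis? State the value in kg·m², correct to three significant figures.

Thin rod: I_cm = (1/12)ML² = (1/12)(1.44)(0.985)² = 0.11643 kg·m²; centre at d = 0.861 m, so I = I_cm + Md² gives I = 0.11643 + (1.44)(0.861)² = 1.1839 kg·m².
Thin ring: I_cm = MR² = (1.5)(0.272)² = 0.11098 kg·m²; centre at d = 0.828 m, so I = I_cm + Md² gives I = 0.11098 + (1.5)(0.828)² = 1.1394 kg·m².
Total I = 1.1839 + 1.1394 = 2.3233 kg·m².

2.32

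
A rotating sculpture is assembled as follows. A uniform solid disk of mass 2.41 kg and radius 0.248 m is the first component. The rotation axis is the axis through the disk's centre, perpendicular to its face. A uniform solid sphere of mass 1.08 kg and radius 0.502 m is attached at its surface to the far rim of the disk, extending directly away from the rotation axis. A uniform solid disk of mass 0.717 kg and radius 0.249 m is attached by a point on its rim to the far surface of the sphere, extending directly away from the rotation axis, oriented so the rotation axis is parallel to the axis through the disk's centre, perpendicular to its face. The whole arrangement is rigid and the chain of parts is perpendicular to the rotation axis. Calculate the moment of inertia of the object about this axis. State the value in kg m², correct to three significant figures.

Solid disk: I_cm = (1/2)MR² = (1/2)(2.41)(0.248)² = 0.074112 kg m²; axis through the centre, so I = 0.074112 kg m².
Solid sphere: I_cm = (2/5)MR² = (2/5)(1.08)(0.502)² = 0.10887 kg m²; centre at d = 0.248 + 0.502 = 0.75 m, so I = I_cm + Md² gives I = 0.10887 + (1.08)(0.75)² = 0.71637 kg m².
Solid disk: I_cm = (1/2)MR² = (1/2)(0.717)(0.249)² = 0.022227 kg m²; centre at d = 0.248 + 0.502 + 0.502 + 0.249 = 1.501 m, so I = I_cm + Md² gives I = 0.022227 + (0.717)(1.501)² = 1.6376 kg m².
Total I = 0.074112 + 0.71637 + 1.6376 = 2.4281 kg m².

2.43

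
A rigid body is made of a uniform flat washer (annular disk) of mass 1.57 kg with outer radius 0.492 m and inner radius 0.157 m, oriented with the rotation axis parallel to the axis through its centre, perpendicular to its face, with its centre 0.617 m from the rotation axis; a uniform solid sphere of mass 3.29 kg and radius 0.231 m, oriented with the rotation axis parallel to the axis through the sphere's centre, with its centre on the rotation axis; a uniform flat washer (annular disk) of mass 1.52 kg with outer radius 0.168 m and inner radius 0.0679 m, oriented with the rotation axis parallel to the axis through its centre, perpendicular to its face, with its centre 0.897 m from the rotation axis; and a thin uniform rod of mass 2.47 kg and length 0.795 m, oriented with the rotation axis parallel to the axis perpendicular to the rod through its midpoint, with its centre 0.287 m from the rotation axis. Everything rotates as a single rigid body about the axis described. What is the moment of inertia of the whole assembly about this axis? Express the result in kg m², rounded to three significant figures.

2.46

Annular disk: I_cm = (1/2)M(R²+r²) = (1/2)(1.57)[(0.492)² + (0.157)²] = 0.20937 kg m²; centre at d = 0.617 m, so I = I_cm + Md² gives I = 0.20937 + (1.57)(0.617)² = 0.80705 kg m².
Solid sphere: I_cm = (2/5)MR² = (2/5)(3.29)(0.231)² = 0.070223 kg m²; axis through the centre, so I = 0.070223 kg m².
Annular disk: I_cm = (1/2)M(R²+r²) = (1/2)(1.52)[(0.168)² + (0.0679)²] = 0.024954 kg m²; centre at d = 0.897 m, so I = I_cm + Md² gives I = 0.024954 + (1.52)(0.897)² = 1.248 kg m².
Thin rod: I_cm = (1/12)ML² = (1/12)(2.47)(0.795)² = 0.13009 kg m²; centre at d = 0.287 m, so I = I_cm + Md² gives I = 0.13009 + (2.47)(0.287)² = 0.33354 kg m².
Total I = 0.80705 + 0.070223 + 1.248 + 0.33354 = 2.4588 kg m².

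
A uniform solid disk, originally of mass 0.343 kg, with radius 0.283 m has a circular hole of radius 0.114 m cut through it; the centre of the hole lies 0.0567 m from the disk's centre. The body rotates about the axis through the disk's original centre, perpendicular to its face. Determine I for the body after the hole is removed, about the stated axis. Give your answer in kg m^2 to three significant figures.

Unpierced body about its centre: I₀ = (1/2)MR² = (1/2)(0.343)(0.283)² = 0.013735 kg m^2.
The removed disk has mass m = M·(r/R)² = (0.343)(0.114/0.283)² = 0.055658 kg (same uniform areal density).
Its moment of inertia about the rotation axis (parallel-axis theorem): I_hole = (1/2)mr² + md² = (1/2)(0.055658)(0.114)² + (0.055658)(0.0567)² = 0.0005406 kg m^2.
Treating the hole as negative mass, I = I₀ − I_hole = 0.013735 − 0.0005406 = 0.013195 kg m^2.

0.0132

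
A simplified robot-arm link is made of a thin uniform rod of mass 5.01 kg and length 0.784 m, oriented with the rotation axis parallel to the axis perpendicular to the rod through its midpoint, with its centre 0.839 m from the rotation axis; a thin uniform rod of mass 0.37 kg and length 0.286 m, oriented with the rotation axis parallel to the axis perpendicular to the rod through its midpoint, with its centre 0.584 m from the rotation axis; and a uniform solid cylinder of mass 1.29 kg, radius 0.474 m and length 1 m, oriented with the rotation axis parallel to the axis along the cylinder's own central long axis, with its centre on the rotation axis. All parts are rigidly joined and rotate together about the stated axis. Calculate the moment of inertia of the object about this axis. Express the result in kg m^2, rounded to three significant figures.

Thin rod: I_cm = (1/12)ML² = (1/12)(5.01)(0.784)² = 0.25662 kg m^2; centre at d = 0.839 m, so the parallel axis theorem gives I = 0.25662 + (5.01)(0.839)² = 3.7833 kg m^2.
Thin rod: I_cm = (1/12)ML² = (1/12)(0.37)(0.286)² = 0.002522 kg m^2; centre at d = 0.584 m, so the parallel axis theorem gives I = 0.002522 + (0.37)(0.584)² = 0.12871 kg m^2.
Solid cylinder: I_cm = (1/2)MR² = (1/2)(1.29)(0.474)² = 0.14492 kg m^2; axis through the centre, so I = 0.14492 kg m^2.
Total I = 3.7833 + 0.12871 + 0.14492 = 4.0569 kg m^2.

4.06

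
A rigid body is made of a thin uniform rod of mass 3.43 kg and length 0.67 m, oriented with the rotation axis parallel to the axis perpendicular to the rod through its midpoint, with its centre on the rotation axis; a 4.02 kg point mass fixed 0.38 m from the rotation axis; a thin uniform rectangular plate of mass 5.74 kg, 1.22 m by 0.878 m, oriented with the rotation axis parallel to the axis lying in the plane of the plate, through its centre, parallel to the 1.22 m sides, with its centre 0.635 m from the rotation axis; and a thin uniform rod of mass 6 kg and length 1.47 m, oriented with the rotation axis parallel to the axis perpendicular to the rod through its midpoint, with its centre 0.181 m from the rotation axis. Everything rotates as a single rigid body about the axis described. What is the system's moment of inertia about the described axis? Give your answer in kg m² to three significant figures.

4.67

Thin rod: I_cm = (1/12)ML² = (1/12)(3.43)(0.67)² = 0.12831 kg m²; axis through the centre, so I = 0.12831 kg m².
Point mass: I_cm = 0; centre at d = 0.38 m, so the parallel axis theorem gives I = 0 + (4.02)(0.38)² = 0.58049 kg m².
Rectangular plate: I_cm = (1/12)Mb² = (1/12)(5.74)(0.878)² = 0.36874 kg m²; centre at d = 0.635 m, so the parallel axis theorem gives I = 0.36874 + (5.74)(0.635)² = 2.6833 kg m².
Thin rod: I_cm = (1/12)ML² = (1/12)(6)(1.47)² = 1.0804 kg m²; centre at d = 0.181 m, so the parallel axis theorem gives I = 1.0804 + (6)(0.181)² = 1.277 kg m².
Total I = 0.12831 + 0.58049 + 2.6833 + 1.277 = 4.6691 kg m².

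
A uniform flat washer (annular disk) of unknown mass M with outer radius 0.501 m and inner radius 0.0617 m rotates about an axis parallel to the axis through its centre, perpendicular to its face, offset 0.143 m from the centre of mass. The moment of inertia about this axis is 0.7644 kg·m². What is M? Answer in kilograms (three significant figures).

5.17

I = I_cm + Md² = (1/2)M(R²+r²) + Md² = M·[0.5·[(0.501)² + (0.0617)²] + (0.143)²] = M·0.14785.
So M = 0.7644 / 0.14785 = 5.17 kg.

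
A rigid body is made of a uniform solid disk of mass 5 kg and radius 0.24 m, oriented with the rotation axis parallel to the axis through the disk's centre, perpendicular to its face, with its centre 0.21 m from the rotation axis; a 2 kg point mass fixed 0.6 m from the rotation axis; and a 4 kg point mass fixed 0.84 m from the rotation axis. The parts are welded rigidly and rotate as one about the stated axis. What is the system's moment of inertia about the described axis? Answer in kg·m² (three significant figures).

Solid disk: I_cm = (1/2)MR² = (1/2)(5)(0.24)² = 0.144 kg·m²; centre at d = 0.21 m, so the parallel axis theorem gives I = 0.144 + (5)(0.21)² = 0.3645 kg·m².
Point mass: I_cm = 0; centre at d = 0.6 m, so the parallel axis theorem gives I = 0 + (2)(0.6)² = 0.72 kg·m².
Point mass: I_cm = 0; centre at d = 0.84 m, so the parallel axis theorem gives I = 0 + (4)(0.84)² = 2.8224 kg·m².
Total I = 0.3645 + 0.72 + 2.8224 = 3.9069 kg·m².

3.91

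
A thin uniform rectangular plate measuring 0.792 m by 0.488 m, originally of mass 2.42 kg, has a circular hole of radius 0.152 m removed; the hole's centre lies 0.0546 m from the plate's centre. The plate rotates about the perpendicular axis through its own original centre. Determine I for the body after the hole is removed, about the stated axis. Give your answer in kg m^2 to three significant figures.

Unpierced body about its centre: I₀ = (1/12)M(a²+b²) = (1/12)(2.42)[(0.792)² + (0.488)²] = 0.17452 kg m^2.
The removed disk has mass m = M·πr²/(ab) = (2.42)·π(0.152)²/(0.792·0.488) = 0.45447 kg (same uniform areal density).
Its moment of inertia about the rotation axis (parallel-axis theorem): I_hole = (1/2)mr² + md² = (1/2)(0.45447)(0.152)² + (0.45447)(0.0546)² = 0.0066049 kg m^2.
Treating the hole as negative mass, I = I₀ − I_hole = 0.17452 − 0.0066049 = 0.16792 kg m^2.

0.168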